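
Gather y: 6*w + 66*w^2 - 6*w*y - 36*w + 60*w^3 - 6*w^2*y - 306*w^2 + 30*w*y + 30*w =60*w^3 - 240*w^2 + y*(-6*w^2 + 24*w)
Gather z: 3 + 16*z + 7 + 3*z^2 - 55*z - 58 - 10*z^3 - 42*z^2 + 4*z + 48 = -10*z^3 - 39*z^2 - 35*z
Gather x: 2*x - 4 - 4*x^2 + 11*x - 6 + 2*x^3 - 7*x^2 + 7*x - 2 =2*x^3 - 11*x^2 + 20*x - 12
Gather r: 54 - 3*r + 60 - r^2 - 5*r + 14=-r^2 - 8*r + 128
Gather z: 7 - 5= 2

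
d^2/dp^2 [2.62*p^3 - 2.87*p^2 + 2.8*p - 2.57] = 15.72*p - 5.74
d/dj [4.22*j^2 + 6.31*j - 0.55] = 8.44*j + 6.31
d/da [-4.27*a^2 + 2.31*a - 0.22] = 2.31 - 8.54*a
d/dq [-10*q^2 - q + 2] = -20*q - 1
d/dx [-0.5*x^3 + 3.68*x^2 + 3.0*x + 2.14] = -1.5*x^2 + 7.36*x + 3.0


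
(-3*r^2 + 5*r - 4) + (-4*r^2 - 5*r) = -7*r^2 - 4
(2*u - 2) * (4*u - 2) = 8*u^2 - 12*u + 4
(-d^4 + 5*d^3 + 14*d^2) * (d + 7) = -d^5 - 2*d^4 + 49*d^3 + 98*d^2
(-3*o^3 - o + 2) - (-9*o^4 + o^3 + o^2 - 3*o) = 9*o^4 - 4*o^3 - o^2 + 2*o + 2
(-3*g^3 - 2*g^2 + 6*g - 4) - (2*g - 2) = -3*g^3 - 2*g^2 + 4*g - 2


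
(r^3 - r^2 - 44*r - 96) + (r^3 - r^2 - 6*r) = 2*r^3 - 2*r^2 - 50*r - 96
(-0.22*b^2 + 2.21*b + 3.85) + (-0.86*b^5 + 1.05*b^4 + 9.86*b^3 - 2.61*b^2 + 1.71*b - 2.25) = -0.86*b^5 + 1.05*b^4 + 9.86*b^3 - 2.83*b^2 + 3.92*b + 1.6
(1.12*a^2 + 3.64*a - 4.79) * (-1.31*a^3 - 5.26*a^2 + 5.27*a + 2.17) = -1.4672*a^5 - 10.6596*a^4 - 6.9691*a^3 + 46.8086*a^2 - 17.3445*a - 10.3943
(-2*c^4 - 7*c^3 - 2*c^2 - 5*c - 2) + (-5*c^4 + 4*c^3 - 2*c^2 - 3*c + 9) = -7*c^4 - 3*c^3 - 4*c^2 - 8*c + 7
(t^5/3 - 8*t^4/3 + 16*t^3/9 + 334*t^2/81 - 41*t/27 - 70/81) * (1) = t^5/3 - 8*t^4/3 + 16*t^3/9 + 334*t^2/81 - 41*t/27 - 70/81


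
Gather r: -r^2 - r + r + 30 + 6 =36 - r^2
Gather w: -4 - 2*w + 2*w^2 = 2*w^2 - 2*w - 4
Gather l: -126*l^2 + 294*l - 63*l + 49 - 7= -126*l^2 + 231*l + 42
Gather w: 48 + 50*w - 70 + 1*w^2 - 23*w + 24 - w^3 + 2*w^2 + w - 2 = -w^3 + 3*w^2 + 28*w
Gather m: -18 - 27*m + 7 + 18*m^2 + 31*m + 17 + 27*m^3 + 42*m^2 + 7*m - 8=27*m^3 + 60*m^2 + 11*m - 2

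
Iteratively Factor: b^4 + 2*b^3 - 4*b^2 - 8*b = (b)*(b^3 + 2*b^2 - 4*b - 8) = b*(b + 2)*(b^2 - 4) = b*(b - 2)*(b + 2)*(b + 2)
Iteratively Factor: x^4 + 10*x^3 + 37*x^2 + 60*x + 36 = (x + 2)*(x^3 + 8*x^2 + 21*x + 18) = (x + 2)^2*(x^2 + 6*x + 9) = (x + 2)^2*(x + 3)*(x + 3)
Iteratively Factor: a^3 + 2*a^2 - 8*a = (a)*(a^2 + 2*a - 8) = a*(a - 2)*(a + 4)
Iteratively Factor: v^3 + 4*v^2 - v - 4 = (v - 1)*(v^2 + 5*v + 4) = (v - 1)*(v + 1)*(v + 4)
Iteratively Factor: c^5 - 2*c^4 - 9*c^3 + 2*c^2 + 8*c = (c - 4)*(c^4 + 2*c^3 - c^2 - 2*c) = (c - 4)*(c + 1)*(c^3 + c^2 - 2*c) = (c - 4)*(c - 1)*(c + 1)*(c^2 + 2*c) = (c - 4)*(c - 1)*(c + 1)*(c + 2)*(c)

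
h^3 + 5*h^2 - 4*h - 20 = (h - 2)*(h + 2)*(h + 5)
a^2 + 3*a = a*(a + 3)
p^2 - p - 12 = (p - 4)*(p + 3)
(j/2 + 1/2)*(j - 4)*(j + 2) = j^3/2 - j^2/2 - 5*j - 4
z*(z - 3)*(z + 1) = z^3 - 2*z^2 - 3*z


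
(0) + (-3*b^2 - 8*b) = -3*b^2 - 8*b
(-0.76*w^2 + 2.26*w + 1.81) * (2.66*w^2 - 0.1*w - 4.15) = -2.0216*w^4 + 6.0876*w^3 + 7.7426*w^2 - 9.56*w - 7.5115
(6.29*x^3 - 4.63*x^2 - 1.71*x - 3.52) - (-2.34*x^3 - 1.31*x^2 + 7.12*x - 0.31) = 8.63*x^3 - 3.32*x^2 - 8.83*x - 3.21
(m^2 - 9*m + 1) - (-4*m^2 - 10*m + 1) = 5*m^2 + m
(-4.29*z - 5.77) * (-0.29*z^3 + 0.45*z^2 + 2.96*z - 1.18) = 1.2441*z^4 - 0.2572*z^3 - 15.2949*z^2 - 12.017*z + 6.8086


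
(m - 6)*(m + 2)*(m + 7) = m^3 + 3*m^2 - 40*m - 84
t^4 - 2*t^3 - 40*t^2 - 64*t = t*(t - 8)*(t + 2)*(t + 4)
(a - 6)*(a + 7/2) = a^2 - 5*a/2 - 21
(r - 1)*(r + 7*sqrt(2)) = r^2 - r + 7*sqrt(2)*r - 7*sqrt(2)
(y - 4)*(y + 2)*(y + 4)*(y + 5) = y^4 + 7*y^3 - 6*y^2 - 112*y - 160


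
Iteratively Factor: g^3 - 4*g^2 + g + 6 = (g + 1)*(g^2 - 5*g + 6) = (g - 2)*(g + 1)*(g - 3)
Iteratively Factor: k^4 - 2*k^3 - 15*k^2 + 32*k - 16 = (k - 1)*(k^3 - k^2 - 16*k + 16) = (k - 1)*(k + 4)*(k^2 - 5*k + 4) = (k - 4)*(k - 1)*(k + 4)*(k - 1)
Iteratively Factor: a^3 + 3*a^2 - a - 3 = (a + 3)*(a^2 - 1) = (a - 1)*(a + 3)*(a + 1)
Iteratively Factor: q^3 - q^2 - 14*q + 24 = (q - 2)*(q^2 + q - 12) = (q - 3)*(q - 2)*(q + 4)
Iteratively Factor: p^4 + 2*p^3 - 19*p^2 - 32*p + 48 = (p + 3)*(p^3 - p^2 - 16*p + 16) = (p - 1)*(p + 3)*(p^2 - 16) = (p - 4)*(p - 1)*(p + 3)*(p + 4)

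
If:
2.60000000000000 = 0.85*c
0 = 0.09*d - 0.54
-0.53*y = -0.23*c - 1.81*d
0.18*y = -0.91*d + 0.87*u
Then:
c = 3.06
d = 6.00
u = 10.79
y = 21.82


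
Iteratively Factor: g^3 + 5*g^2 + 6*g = (g + 2)*(g^2 + 3*g) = g*(g + 2)*(g + 3)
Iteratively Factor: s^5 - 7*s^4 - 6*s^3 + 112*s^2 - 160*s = (s - 5)*(s^4 - 2*s^3 - 16*s^2 + 32*s) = s*(s - 5)*(s^3 - 2*s^2 - 16*s + 32) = s*(s - 5)*(s + 4)*(s^2 - 6*s + 8) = s*(s - 5)*(s - 4)*(s + 4)*(s - 2)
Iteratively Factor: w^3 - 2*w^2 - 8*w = (w - 4)*(w^2 + 2*w) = (w - 4)*(w + 2)*(w)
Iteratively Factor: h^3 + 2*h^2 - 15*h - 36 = (h + 3)*(h^2 - h - 12) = (h + 3)^2*(h - 4)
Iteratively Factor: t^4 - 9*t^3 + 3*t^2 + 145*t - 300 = (t + 4)*(t^3 - 13*t^2 + 55*t - 75) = (t - 5)*(t + 4)*(t^2 - 8*t + 15) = (t - 5)^2*(t + 4)*(t - 3)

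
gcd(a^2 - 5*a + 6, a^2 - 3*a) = a - 3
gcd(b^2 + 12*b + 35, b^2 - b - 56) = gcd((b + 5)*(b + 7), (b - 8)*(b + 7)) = b + 7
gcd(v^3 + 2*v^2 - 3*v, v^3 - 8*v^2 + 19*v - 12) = v - 1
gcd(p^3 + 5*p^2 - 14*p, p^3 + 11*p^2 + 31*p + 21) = p + 7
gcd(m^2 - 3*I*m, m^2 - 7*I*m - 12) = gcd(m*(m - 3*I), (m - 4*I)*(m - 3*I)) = m - 3*I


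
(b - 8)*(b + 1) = b^2 - 7*b - 8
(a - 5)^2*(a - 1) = a^3 - 11*a^2 + 35*a - 25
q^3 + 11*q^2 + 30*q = q*(q + 5)*(q + 6)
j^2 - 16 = (j - 4)*(j + 4)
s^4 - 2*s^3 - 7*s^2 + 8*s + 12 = (s - 3)*(s - 2)*(s + 1)*(s + 2)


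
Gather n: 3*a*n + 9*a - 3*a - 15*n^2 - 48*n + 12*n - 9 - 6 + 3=6*a - 15*n^2 + n*(3*a - 36) - 12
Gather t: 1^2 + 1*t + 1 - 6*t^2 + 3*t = -6*t^2 + 4*t + 2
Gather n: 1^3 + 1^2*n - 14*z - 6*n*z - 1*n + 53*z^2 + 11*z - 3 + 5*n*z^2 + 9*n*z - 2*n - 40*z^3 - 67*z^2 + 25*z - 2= n*(5*z^2 + 3*z - 2) - 40*z^3 - 14*z^2 + 22*z - 4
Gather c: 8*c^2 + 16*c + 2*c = 8*c^2 + 18*c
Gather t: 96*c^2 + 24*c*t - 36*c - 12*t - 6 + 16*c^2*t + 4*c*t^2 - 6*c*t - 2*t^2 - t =96*c^2 - 36*c + t^2*(4*c - 2) + t*(16*c^2 + 18*c - 13) - 6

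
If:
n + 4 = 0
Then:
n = -4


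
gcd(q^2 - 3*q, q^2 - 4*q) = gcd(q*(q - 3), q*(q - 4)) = q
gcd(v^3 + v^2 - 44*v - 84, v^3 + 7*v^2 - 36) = v + 6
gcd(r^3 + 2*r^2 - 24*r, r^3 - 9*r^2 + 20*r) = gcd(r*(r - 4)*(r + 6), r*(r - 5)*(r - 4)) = r^2 - 4*r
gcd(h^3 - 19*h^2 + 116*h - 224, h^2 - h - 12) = h - 4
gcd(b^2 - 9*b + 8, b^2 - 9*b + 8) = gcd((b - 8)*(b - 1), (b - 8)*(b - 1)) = b^2 - 9*b + 8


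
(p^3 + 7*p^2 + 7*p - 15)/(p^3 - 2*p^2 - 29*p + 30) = (p + 3)/(p - 6)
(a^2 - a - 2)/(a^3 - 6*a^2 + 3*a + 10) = 1/(a - 5)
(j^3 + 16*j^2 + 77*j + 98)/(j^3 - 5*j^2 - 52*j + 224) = (j^2 + 9*j + 14)/(j^2 - 12*j + 32)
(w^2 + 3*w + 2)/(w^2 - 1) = (w + 2)/(w - 1)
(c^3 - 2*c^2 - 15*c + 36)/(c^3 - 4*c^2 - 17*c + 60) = (c - 3)/(c - 5)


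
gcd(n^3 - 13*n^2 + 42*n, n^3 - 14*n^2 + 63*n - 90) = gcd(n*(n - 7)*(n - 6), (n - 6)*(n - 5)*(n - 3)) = n - 6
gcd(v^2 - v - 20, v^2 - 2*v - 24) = v + 4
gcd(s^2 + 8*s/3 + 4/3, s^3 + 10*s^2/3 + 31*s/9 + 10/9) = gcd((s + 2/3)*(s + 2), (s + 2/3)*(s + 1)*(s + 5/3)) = s + 2/3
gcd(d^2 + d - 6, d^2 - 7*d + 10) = d - 2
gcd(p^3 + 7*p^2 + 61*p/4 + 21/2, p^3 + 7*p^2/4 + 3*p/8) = p + 3/2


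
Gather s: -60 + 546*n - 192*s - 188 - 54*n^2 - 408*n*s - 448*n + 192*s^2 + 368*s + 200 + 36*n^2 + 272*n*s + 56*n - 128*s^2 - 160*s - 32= -18*n^2 + 154*n + 64*s^2 + s*(16 - 136*n) - 80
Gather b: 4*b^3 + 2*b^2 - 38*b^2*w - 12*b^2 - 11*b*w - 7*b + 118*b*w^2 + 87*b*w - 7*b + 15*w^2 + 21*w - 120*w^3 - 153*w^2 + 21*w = 4*b^3 + b^2*(-38*w - 10) + b*(118*w^2 + 76*w - 14) - 120*w^3 - 138*w^2 + 42*w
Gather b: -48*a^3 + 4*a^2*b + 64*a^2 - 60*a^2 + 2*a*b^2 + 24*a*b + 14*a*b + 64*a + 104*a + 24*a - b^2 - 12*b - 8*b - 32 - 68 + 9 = -48*a^3 + 4*a^2 + 192*a + b^2*(2*a - 1) + b*(4*a^2 + 38*a - 20) - 91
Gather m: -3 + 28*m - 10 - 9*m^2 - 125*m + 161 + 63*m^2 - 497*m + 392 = 54*m^2 - 594*m + 540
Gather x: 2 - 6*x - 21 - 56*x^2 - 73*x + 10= -56*x^2 - 79*x - 9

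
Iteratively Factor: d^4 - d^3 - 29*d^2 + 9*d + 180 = (d + 4)*(d^3 - 5*d^2 - 9*d + 45) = (d + 3)*(d + 4)*(d^2 - 8*d + 15) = (d - 5)*(d + 3)*(d + 4)*(d - 3)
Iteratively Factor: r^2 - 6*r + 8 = (r - 4)*(r - 2)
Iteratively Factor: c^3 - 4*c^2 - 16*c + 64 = (c - 4)*(c^2 - 16) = (c - 4)*(c + 4)*(c - 4)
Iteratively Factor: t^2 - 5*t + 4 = (t - 1)*(t - 4)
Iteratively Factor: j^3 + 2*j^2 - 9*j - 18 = (j - 3)*(j^2 + 5*j + 6) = (j - 3)*(j + 3)*(j + 2)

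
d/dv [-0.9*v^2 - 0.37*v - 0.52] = -1.8*v - 0.37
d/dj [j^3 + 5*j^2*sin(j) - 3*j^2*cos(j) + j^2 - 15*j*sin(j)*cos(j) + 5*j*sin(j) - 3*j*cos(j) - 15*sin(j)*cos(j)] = 3*j^2*sin(j) + 5*j^2*cos(j) + 3*j^2 + 13*j*sin(j) - j*cos(j) - 15*j*cos(2*j) + 2*j + 5*sin(j) - 15*sin(2*j)/2 - 3*cos(j) - 15*cos(2*j)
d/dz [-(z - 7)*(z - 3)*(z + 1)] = -3*z^2 + 18*z - 11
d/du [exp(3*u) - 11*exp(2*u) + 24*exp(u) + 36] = (3*exp(2*u) - 22*exp(u) + 24)*exp(u)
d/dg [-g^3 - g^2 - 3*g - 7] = -3*g^2 - 2*g - 3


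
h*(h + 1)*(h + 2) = h^3 + 3*h^2 + 2*h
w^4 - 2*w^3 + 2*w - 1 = (w - 1)^3*(w + 1)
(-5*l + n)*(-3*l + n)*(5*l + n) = 75*l^3 - 25*l^2*n - 3*l*n^2 + n^3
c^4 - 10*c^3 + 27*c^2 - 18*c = c*(c - 6)*(c - 3)*(c - 1)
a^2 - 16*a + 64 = (a - 8)^2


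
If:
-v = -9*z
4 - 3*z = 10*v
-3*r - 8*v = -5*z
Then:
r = -268/279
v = 12/31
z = 4/93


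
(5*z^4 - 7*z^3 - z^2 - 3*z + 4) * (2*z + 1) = 10*z^5 - 9*z^4 - 9*z^3 - 7*z^2 + 5*z + 4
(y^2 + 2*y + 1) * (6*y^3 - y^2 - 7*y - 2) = 6*y^5 + 11*y^4 - 3*y^3 - 17*y^2 - 11*y - 2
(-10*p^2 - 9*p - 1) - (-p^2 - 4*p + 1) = -9*p^2 - 5*p - 2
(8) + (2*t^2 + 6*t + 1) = 2*t^2 + 6*t + 9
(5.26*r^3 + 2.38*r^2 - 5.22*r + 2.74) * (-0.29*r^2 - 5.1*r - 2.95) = -1.5254*r^5 - 27.5162*r^4 - 26.1412*r^3 + 18.8064*r^2 + 1.425*r - 8.083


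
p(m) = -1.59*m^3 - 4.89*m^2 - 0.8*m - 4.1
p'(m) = -4.77*m^2 - 9.78*m - 0.8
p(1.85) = -32.38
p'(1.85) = -35.22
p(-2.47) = -8.00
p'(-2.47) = -5.74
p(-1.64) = -8.93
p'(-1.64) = 2.41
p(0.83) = -9.04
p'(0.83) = -12.20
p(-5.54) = 120.60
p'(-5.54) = -93.02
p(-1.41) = -8.24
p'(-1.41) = 3.51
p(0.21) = -4.50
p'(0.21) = -3.06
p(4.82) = -299.61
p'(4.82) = -158.76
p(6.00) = -528.38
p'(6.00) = -231.20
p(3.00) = -93.44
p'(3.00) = -73.07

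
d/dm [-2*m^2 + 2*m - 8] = 2 - 4*m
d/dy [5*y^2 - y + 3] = 10*y - 1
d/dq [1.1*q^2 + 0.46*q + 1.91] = 2.2*q + 0.46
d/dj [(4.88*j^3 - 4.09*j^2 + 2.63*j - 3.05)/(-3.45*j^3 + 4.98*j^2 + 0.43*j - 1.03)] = (10.1919*j^4 + 22.3438*j^3 - 61.5028*j^2 + 38.8034*j - 1.3974)/(11.9025*j^6 - 34.362*j^5 + 21.8334*j^4 + 11.3898*j^3 - 10.0739*j^2 - 0.8858*j + 1.0609)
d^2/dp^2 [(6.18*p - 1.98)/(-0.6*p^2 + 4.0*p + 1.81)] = ((1.2*p - 4.0)*(2.4*p - 8.0)*(6.18*p - 1.98) + (22.248*p - 51.816)*(-0.6*p^2 + 4.0*p + 1.81))/(-0.6*p^2 + 4.0*p + 1.81)^3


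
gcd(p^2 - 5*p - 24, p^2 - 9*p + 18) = 1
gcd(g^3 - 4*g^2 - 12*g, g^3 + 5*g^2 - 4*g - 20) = g + 2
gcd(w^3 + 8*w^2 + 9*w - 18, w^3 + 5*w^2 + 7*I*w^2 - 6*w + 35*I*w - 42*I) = w^2 + 5*w - 6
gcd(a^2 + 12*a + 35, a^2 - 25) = a + 5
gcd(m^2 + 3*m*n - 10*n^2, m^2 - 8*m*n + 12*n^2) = m - 2*n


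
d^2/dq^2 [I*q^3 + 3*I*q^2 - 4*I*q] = 6*I*(q + 1)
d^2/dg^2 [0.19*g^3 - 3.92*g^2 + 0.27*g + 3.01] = 1.14*g - 7.84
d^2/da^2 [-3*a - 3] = 0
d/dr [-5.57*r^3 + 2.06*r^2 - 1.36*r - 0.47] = -16.71*r^2 + 4.12*r - 1.36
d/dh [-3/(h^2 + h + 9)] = 3*(2*h + 1)/(h^2 + h + 9)^2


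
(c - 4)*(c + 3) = c^2 - c - 12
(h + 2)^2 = h^2 + 4*h + 4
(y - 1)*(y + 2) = y^2 + y - 2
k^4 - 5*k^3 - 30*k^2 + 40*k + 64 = (k - 8)*(k - 2)*(k + 1)*(k + 4)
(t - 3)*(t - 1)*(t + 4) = t^3 - 13*t + 12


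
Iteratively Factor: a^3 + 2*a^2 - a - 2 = (a + 1)*(a^2 + a - 2) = (a - 1)*(a + 1)*(a + 2)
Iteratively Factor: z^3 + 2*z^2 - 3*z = (z)*(z^2 + 2*z - 3) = z*(z - 1)*(z + 3)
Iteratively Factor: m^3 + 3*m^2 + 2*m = (m)*(m^2 + 3*m + 2) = m*(m + 2)*(m + 1)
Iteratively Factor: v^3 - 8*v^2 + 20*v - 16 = (v - 2)*(v^2 - 6*v + 8) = (v - 4)*(v - 2)*(v - 2)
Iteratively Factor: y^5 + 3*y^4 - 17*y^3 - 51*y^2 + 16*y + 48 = (y + 3)*(y^4 - 17*y^2 + 16) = (y - 4)*(y + 3)*(y^3 + 4*y^2 - y - 4) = (y - 4)*(y + 1)*(y + 3)*(y^2 + 3*y - 4) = (y - 4)*(y + 1)*(y + 3)*(y + 4)*(y - 1)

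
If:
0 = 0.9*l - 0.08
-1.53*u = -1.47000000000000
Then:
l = 0.09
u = 0.96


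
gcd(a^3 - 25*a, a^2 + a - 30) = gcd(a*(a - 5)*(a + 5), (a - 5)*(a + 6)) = a - 5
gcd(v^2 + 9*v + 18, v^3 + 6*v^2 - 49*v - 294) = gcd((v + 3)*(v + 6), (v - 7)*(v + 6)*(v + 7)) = v + 6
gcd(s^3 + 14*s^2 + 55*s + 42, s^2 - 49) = s + 7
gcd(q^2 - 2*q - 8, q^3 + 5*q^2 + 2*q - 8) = q + 2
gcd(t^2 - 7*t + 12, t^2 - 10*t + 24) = t - 4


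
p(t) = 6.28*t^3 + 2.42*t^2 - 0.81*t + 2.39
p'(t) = 18.84*t^2 + 4.84*t - 0.81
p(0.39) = 2.81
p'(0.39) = 3.94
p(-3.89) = -327.50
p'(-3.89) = 265.45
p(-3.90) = -330.17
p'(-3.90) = 266.87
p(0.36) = 2.71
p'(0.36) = 3.37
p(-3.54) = -243.01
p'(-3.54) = 218.15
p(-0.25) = 2.65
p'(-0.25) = -0.84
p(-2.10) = -43.40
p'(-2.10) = 72.11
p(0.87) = 7.65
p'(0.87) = 17.66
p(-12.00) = -10491.25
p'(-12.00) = 2654.07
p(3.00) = 191.30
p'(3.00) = 183.27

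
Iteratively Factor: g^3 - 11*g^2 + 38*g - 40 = (g - 5)*(g^2 - 6*g + 8) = (g - 5)*(g - 4)*(g - 2)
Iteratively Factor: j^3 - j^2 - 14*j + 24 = (j - 3)*(j^2 + 2*j - 8) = (j - 3)*(j - 2)*(j + 4)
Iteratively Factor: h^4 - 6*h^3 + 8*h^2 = (h)*(h^3 - 6*h^2 + 8*h) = h^2*(h^2 - 6*h + 8) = h^2*(h - 4)*(h - 2)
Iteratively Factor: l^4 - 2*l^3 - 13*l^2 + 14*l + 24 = (l - 2)*(l^3 - 13*l - 12) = (l - 2)*(l + 3)*(l^2 - 3*l - 4) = (l - 2)*(l + 1)*(l + 3)*(l - 4)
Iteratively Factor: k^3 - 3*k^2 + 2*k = (k - 1)*(k^2 - 2*k) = k*(k - 1)*(k - 2)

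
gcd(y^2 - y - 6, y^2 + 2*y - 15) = y - 3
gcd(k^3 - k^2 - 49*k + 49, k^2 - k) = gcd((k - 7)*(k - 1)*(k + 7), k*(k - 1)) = k - 1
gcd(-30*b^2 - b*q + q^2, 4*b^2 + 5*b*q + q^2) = 1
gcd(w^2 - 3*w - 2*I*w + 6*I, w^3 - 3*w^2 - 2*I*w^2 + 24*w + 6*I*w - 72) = w - 3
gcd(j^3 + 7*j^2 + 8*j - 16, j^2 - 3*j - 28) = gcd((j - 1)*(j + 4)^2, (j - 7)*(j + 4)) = j + 4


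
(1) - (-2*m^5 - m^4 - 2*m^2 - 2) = 2*m^5 + m^4 + 2*m^2 + 3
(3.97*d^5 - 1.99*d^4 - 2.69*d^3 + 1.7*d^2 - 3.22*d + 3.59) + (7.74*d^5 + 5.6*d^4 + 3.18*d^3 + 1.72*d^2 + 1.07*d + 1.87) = 11.71*d^5 + 3.61*d^4 + 0.49*d^3 + 3.42*d^2 - 2.15*d + 5.46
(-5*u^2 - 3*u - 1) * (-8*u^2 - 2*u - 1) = 40*u^4 + 34*u^3 + 19*u^2 + 5*u + 1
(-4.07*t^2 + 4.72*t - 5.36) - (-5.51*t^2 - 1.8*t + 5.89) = 1.44*t^2 + 6.52*t - 11.25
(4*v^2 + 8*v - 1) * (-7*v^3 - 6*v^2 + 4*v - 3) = -28*v^5 - 80*v^4 - 25*v^3 + 26*v^2 - 28*v + 3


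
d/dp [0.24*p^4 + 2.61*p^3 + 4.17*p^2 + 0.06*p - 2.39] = 0.96*p^3 + 7.83*p^2 + 8.34*p + 0.06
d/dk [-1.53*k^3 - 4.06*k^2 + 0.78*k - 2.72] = -4.59*k^2 - 8.12*k + 0.78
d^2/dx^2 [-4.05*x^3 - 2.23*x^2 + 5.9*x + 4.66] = -24.3*x - 4.46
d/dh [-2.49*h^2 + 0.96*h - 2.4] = 0.96 - 4.98*h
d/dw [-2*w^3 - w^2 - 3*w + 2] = -6*w^2 - 2*w - 3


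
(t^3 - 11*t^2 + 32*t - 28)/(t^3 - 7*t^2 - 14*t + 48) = (t^2 - 9*t + 14)/(t^2 - 5*t - 24)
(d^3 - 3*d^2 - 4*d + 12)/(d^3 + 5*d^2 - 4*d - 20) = (d - 3)/(d + 5)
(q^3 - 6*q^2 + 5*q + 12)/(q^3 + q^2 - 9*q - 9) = (q - 4)/(q + 3)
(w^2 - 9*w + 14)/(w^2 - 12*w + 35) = (w - 2)/(w - 5)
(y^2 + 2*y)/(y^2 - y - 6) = y/(y - 3)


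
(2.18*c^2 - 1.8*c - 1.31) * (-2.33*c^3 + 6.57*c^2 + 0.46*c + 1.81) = -5.0794*c^5 + 18.5166*c^4 - 7.7709*c^3 - 5.4889*c^2 - 3.8606*c - 2.3711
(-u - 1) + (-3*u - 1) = -4*u - 2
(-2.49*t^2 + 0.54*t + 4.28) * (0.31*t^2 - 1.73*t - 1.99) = -0.7719*t^4 + 4.4751*t^3 + 5.3477*t^2 - 8.479*t - 8.5172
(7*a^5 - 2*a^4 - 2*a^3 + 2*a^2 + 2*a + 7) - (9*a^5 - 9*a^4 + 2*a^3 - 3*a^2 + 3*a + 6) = -2*a^5 + 7*a^4 - 4*a^3 + 5*a^2 - a + 1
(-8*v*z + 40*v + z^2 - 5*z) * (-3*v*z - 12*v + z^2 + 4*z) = 24*v^2*z^2 - 24*v^2*z - 480*v^2 - 11*v*z^3 + 11*v*z^2 + 220*v*z + z^4 - z^3 - 20*z^2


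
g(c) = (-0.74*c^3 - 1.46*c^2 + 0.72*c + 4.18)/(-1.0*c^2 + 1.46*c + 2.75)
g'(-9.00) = 0.70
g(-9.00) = -4.58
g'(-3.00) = 0.40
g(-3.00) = -0.83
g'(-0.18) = -0.73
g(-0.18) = 1.63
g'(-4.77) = 0.61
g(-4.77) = -1.77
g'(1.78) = -6.75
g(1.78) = -1.53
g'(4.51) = -0.39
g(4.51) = 8.19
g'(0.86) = -0.97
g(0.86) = 0.99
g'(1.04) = -1.33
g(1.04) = 0.79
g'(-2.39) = 0.14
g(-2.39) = -0.65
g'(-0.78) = -7.61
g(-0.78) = 3.07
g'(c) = (2.0*c - 1.46)*(-0.74*c^3 - 1.46*c^2 + 0.72*c + 4.18)/(-1.0*c^2 + 1.46*c + 2.75)^2 + (-2.22*c^2 - 2.92*c + 0.72)/(-1.0*c^2 + 1.46*c + 2.75)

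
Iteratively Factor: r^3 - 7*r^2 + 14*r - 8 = (r - 1)*(r^2 - 6*r + 8) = (r - 4)*(r - 1)*(r - 2)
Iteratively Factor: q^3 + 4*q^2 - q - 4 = (q + 4)*(q^2 - 1) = (q + 1)*(q + 4)*(q - 1)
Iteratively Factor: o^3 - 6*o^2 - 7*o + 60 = (o + 3)*(o^2 - 9*o + 20) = (o - 5)*(o + 3)*(o - 4)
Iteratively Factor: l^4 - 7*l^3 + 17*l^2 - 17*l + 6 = (l - 3)*(l^3 - 4*l^2 + 5*l - 2) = (l - 3)*(l - 1)*(l^2 - 3*l + 2) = (l - 3)*(l - 2)*(l - 1)*(l - 1)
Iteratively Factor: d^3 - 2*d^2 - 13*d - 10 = (d + 1)*(d^2 - 3*d - 10) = (d - 5)*(d + 1)*(d + 2)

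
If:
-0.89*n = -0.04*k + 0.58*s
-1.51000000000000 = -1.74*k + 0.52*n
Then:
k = 0.879630841733211 - 0.19740803770127*s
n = 0.0395339704149758 - 0.660557664615787*s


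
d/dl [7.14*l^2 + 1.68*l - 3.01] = 14.28*l + 1.68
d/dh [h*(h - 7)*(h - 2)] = 3*h^2 - 18*h + 14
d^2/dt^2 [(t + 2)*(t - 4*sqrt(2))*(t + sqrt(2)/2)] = 6*t - 7*sqrt(2) + 4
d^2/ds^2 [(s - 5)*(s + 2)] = 2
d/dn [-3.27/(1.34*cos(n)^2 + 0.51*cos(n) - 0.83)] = -(8.7636*cos(n) + 1.6677)*sin(n)/(1.34*cos(n)^2 + 0.51*cos(n) - 0.83)^2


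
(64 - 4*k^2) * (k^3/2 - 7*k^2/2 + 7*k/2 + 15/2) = -2*k^5 + 14*k^4 + 18*k^3 - 254*k^2 + 224*k + 480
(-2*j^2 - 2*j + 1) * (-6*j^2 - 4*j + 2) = 12*j^4 + 20*j^3 - 2*j^2 - 8*j + 2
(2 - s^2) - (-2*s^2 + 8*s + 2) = s^2 - 8*s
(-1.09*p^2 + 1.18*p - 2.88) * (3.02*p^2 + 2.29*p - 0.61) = -3.2918*p^4 + 1.0675*p^3 - 5.3305*p^2 - 7.315*p + 1.7568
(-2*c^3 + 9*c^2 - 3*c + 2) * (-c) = 2*c^4 - 9*c^3 + 3*c^2 - 2*c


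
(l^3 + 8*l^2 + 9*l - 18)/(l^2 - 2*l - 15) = (l^2 + 5*l - 6)/(l - 5)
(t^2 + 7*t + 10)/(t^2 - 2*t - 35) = (t + 2)/(t - 7)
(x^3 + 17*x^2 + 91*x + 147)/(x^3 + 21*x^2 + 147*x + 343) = (x + 3)/(x + 7)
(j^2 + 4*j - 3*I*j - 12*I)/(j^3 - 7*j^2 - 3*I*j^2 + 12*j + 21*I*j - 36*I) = (j + 4)/(j^2 - 7*j + 12)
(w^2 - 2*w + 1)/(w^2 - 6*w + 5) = (w - 1)/(w - 5)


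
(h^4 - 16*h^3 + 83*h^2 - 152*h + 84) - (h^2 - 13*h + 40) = h^4 - 16*h^3 + 82*h^2 - 139*h + 44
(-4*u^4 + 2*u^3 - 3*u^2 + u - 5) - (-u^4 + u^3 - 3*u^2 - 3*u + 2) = -3*u^4 + u^3 + 4*u - 7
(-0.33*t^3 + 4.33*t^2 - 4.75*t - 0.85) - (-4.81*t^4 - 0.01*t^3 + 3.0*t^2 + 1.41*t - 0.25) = 4.81*t^4 - 0.32*t^3 + 1.33*t^2 - 6.16*t - 0.6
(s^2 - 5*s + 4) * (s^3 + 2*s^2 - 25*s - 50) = s^5 - 3*s^4 - 31*s^3 + 83*s^2 + 150*s - 200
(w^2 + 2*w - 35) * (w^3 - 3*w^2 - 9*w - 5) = w^5 - w^4 - 50*w^3 + 82*w^2 + 305*w + 175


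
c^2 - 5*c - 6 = (c - 6)*(c + 1)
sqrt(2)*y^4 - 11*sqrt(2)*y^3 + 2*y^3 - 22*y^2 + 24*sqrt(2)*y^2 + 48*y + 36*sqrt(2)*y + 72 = (y - 6)^2*(y + sqrt(2))*(sqrt(2)*y + sqrt(2))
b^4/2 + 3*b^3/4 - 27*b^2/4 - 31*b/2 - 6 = (b/2 + 1)*(b - 4)*(b + 1/2)*(b + 3)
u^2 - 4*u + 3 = (u - 3)*(u - 1)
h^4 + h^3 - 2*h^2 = h^2*(h - 1)*(h + 2)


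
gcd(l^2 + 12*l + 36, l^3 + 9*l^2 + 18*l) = l + 6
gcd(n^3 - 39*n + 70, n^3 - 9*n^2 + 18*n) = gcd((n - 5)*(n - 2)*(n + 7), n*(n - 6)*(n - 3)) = 1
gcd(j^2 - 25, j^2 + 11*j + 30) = j + 5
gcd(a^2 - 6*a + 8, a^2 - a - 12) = a - 4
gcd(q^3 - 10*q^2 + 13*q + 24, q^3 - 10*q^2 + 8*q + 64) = q - 8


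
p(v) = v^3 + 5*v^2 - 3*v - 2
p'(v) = 3*v^2 + 10*v - 3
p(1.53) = 8.70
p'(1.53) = 19.32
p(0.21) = -2.40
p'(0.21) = -0.77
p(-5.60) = -4.02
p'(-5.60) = 35.08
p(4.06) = 135.16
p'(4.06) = 87.05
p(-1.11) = 6.12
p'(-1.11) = -10.40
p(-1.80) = 13.77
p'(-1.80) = -11.28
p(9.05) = 1121.58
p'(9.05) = 333.21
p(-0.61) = 1.46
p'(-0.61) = -7.98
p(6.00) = 376.00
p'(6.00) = 165.00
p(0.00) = -2.00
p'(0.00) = -3.00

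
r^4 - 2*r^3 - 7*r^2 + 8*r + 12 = (r - 3)*(r - 2)*(r + 1)*(r + 2)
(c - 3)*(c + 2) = c^2 - c - 6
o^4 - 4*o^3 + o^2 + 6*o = o*(o - 3)*(o - 2)*(o + 1)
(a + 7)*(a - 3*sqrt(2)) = a^2 - 3*sqrt(2)*a + 7*a - 21*sqrt(2)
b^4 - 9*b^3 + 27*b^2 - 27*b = b*(b - 3)^3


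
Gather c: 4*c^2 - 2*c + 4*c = 4*c^2 + 2*c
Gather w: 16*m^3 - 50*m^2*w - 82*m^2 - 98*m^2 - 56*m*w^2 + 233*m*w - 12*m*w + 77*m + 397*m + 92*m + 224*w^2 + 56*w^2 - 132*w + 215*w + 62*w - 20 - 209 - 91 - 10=16*m^3 - 180*m^2 + 566*m + w^2*(280 - 56*m) + w*(-50*m^2 + 221*m + 145) - 330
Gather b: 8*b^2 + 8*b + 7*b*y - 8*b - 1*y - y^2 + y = 8*b^2 + 7*b*y - y^2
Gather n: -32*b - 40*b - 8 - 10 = -72*b - 18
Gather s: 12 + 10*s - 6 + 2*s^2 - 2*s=2*s^2 + 8*s + 6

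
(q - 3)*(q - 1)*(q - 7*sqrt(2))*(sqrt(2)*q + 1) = sqrt(2)*q^4 - 13*q^3 - 4*sqrt(2)*q^3 - 4*sqrt(2)*q^2 + 52*q^2 - 39*q + 28*sqrt(2)*q - 21*sqrt(2)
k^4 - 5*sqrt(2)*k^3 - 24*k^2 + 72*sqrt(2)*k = k*(k - 6*sqrt(2))*(k - 2*sqrt(2))*(k + 3*sqrt(2))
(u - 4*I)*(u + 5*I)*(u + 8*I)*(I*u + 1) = I*u^4 - 8*u^3 + 21*I*u^2 - 148*u + 160*I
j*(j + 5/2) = j^2 + 5*j/2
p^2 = p^2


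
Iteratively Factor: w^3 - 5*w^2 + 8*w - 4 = (w - 2)*(w^2 - 3*w + 2) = (w - 2)^2*(w - 1)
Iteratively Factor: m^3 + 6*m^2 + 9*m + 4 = (m + 4)*(m^2 + 2*m + 1) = (m + 1)*(m + 4)*(m + 1)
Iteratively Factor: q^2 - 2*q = (q)*(q - 2)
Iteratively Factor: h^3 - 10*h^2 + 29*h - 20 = (h - 5)*(h^2 - 5*h + 4) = (h - 5)*(h - 4)*(h - 1)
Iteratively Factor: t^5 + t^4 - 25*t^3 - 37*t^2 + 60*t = (t + 3)*(t^4 - 2*t^3 - 19*t^2 + 20*t) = t*(t + 3)*(t^3 - 2*t^2 - 19*t + 20) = t*(t - 5)*(t + 3)*(t^2 + 3*t - 4) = t*(t - 5)*(t - 1)*(t + 3)*(t + 4)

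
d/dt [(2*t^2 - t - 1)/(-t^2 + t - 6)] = (t^2 - 26*t + 7)/(t^4 - 2*t^3 + 13*t^2 - 12*t + 36)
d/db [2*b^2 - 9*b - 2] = 4*b - 9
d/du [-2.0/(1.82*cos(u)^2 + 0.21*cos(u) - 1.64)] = -(7.28*cos(u) + 0.42)*sin(u)/(1.82*cos(u)^2 + 0.21*cos(u) - 1.64)^2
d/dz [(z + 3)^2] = 2*z + 6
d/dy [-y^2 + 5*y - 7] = 5 - 2*y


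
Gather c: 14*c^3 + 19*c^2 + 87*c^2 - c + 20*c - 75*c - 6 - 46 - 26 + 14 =14*c^3 + 106*c^2 - 56*c - 64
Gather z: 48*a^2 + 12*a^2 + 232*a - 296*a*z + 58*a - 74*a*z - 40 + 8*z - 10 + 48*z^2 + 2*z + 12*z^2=60*a^2 + 290*a + 60*z^2 + z*(10 - 370*a) - 50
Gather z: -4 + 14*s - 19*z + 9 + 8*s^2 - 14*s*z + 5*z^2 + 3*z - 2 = 8*s^2 + 14*s + 5*z^2 + z*(-14*s - 16) + 3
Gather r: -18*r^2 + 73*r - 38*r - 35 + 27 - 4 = -18*r^2 + 35*r - 12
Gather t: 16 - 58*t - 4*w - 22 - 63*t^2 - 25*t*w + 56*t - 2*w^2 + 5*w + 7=-63*t^2 + t*(-25*w - 2) - 2*w^2 + w + 1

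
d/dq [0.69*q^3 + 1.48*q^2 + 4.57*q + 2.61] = 2.07*q^2 + 2.96*q + 4.57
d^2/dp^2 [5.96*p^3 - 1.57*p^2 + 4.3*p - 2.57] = 35.76*p - 3.14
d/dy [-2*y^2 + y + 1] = 1 - 4*y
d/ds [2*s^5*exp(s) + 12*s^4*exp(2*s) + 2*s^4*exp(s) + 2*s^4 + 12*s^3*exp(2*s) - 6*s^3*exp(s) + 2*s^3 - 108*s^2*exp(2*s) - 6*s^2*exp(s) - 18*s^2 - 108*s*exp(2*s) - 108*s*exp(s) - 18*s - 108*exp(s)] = 2*s^5*exp(s) + 24*s^4*exp(2*s) + 12*s^4*exp(s) + 72*s^3*exp(2*s) + 2*s^3*exp(s) + 8*s^3 - 180*s^2*exp(2*s) - 24*s^2*exp(s) + 6*s^2 - 432*s*exp(2*s) - 120*s*exp(s) - 36*s - 108*exp(2*s) - 216*exp(s) - 18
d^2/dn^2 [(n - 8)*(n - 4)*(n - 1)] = 6*n - 26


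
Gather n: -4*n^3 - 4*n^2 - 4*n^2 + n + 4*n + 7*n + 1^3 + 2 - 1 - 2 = -4*n^3 - 8*n^2 + 12*n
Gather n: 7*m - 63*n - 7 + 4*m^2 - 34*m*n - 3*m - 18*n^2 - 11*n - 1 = 4*m^2 + 4*m - 18*n^2 + n*(-34*m - 74) - 8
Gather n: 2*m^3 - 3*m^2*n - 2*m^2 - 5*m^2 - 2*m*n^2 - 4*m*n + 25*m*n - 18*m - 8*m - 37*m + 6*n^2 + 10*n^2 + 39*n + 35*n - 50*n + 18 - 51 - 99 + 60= 2*m^3 - 7*m^2 - 63*m + n^2*(16 - 2*m) + n*(-3*m^2 + 21*m + 24) - 72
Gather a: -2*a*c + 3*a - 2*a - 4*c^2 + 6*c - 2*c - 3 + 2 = a*(1 - 2*c) - 4*c^2 + 4*c - 1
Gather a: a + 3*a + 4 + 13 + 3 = 4*a + 20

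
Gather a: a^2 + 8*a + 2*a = a^2 + 10*a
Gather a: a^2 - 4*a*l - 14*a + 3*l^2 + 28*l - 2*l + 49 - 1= a^2 + a*(-4*l - 14) + 3*l^2 + 26*l + 48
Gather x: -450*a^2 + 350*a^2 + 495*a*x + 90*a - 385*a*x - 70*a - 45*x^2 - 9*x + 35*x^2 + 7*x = -100*a^2 + 20*a - 10*x^2 + x*(110*a - 2)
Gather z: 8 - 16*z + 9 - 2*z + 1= 18 - 18*z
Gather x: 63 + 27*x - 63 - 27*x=0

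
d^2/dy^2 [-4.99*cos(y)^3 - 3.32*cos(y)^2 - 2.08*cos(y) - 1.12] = 5.8225*cos(y) + 6.64*cos(2*y) + 11.2275*cos(3*y)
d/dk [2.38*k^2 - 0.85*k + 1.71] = 4.76*k - 0.85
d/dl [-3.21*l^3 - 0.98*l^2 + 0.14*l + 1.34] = -9.63*l^2 - 1.96*l + 0.14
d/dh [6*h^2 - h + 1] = 12*h - 1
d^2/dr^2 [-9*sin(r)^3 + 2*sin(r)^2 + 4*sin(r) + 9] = 81*sin(r)^3 - 8*sin(r)^2 - 58*sin(r) + 4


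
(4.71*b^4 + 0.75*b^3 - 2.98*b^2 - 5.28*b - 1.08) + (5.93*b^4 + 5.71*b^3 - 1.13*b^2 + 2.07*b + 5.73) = 10.64*b^4 + 6.46*b^3 - 4.11*b^2 - 3.21*b + 4.65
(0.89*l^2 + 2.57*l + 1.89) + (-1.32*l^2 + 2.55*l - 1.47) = -0.43*l^2 + 5.12*l + 0.42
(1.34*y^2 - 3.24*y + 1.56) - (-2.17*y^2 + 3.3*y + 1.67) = 3.51*y^2 - 6.54*y - 0.11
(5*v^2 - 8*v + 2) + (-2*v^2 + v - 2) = 3*v^2 - 7*v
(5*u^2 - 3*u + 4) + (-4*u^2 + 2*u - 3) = u^2 - u + 1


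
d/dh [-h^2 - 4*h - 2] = -2*h - 4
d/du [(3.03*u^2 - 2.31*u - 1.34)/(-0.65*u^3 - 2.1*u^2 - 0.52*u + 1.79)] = (1.9695*u^4 - 3.003*u^3 - 9.0396*u^2 + 5.2194*u - 4.8317)/(0.4225*u^6 + 2.73*u^5 + 5.086*u^4 - 0.143*u^3 - 7.2476*u^2 - 1.8616*u + 3.2041)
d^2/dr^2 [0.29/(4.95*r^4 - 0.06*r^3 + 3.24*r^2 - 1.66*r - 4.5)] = ((-17.226*r^2 + 0.1044*r - 1.8792)*(-4.95*r^4 + 0.06*r^3 - 3.24*r^2 + 1.66*r + 4.5) - 0.29*(19.8*r^3 - 0.18*r^2 + 6.48*r - 1.66)*(39.6*r^3 - 0.36*r^2 + 12.96*r - 3.32))/(-4.95*r^4 + 0.06*r^3 - 3.24*r^2 + 1.66*r + 4.5)^3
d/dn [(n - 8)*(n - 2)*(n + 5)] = 3*n^2 - 10*n - 34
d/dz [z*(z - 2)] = 2*z - 2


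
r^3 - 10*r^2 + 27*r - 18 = (r - 6)*(r - 3)*(r - 1)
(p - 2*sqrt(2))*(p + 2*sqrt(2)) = p^2 - 8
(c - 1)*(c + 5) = c^2 + 4*c - 5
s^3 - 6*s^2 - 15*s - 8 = (s - 8)*(s + 1)^2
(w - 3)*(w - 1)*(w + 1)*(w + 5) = w^4 + 2*w^3 - 16*w^2 - 2*w + 15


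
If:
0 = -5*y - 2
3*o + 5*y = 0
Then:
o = 2/3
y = -2/5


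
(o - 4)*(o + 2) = o^2 - 2*o - 8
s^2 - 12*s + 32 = (s - 8)*(s - 4)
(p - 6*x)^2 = p^2 - 12*p*x + 36*x^2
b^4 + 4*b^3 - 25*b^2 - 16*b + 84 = (b - 3)*(b - 2)*(b + 2)*(b + 7)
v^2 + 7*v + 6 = (v + 1)*(v + 6)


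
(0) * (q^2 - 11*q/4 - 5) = 0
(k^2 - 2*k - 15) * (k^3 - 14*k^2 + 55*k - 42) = k^5 - 16*k^4 + 68*k^3 + 58*k^2 - 741*k + 630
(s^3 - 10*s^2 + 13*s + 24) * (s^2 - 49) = s^5 - 10*s^4 - 36*s^3 + 514*s^2 - 637*s - 1176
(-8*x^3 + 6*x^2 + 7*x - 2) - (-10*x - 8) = -8*x^3 + 6*x^2 + 17*x + 6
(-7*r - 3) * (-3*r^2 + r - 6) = 21*r^3 + 2*r^2 + 39*r + 18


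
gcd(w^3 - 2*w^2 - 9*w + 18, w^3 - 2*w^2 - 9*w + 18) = w^3 - 2*w^2 - 9*w + 18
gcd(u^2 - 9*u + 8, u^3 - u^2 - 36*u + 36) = u - 1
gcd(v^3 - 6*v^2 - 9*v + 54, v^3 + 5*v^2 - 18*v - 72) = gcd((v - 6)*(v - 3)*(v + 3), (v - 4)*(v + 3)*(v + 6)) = v + 3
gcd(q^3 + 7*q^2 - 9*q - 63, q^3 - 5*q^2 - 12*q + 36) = q + 3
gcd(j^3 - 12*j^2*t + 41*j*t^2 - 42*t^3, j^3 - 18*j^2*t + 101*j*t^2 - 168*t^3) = j^2 - 10*j*t + 21*t^2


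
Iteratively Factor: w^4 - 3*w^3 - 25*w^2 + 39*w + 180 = (w + 3)*(w^3 - 6*w^2 - 7*w + 60) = (w - 4)*(w + 3)*(w^2 - 2*w - 15) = (w - 5)*(w - 4)*(w + 3)*(w + 3)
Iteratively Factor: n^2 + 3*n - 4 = (n + 4)*(n - 1)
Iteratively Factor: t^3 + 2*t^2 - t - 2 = (t + 1)*(t^2 + t - 2) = (t + 1)*(t + 2)*(t - 1)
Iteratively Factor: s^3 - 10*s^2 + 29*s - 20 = (s - 4)*(s^2 - 6*s + 5) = (s - 4)*(s - 1)*(s - 5)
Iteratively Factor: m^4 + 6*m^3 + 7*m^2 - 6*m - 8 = (m + 4)*(m^3 + 2*m^2 - m - 2) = (m + 1)*(m + 4)*(m^2 + m - 2) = (m + 1)*(m + 2)*(m + 4)*(m - 1)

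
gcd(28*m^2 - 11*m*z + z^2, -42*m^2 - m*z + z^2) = -7*m + z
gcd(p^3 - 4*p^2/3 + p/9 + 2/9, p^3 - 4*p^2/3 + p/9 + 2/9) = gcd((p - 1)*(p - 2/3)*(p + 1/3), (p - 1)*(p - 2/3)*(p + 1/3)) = p^3 - 4*p^2/3 + p/9 + 2/9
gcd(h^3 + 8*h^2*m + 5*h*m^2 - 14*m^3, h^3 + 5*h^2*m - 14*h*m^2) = h + 7*m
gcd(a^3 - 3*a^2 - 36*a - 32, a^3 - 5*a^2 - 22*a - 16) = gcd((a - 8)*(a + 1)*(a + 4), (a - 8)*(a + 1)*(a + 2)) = a^2 - 7*a - 8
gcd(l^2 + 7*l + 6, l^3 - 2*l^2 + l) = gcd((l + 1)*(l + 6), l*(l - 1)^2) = 1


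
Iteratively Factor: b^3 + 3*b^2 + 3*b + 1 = (b + 1)*(b^2 + 2*b + 1) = (b + 1)^2*(b + 1)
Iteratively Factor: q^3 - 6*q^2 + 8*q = (q - 4)*(q^2 - 2*q) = q*(q - 4)*(q - 2)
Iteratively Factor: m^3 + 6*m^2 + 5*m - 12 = (m + 4)*(m^2 + 2*m - 3) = (m - 1)*(m + 4)*(m + 3)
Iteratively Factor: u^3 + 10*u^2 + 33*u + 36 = (u + 4)*(u^2 + 6*u + 9) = (u + 3)*(u + 4)*(u + 3)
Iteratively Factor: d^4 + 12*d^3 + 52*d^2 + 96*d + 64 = (d + 4)*(d^3 + 8*d^2 + 20*d + 16) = (d + 4)^2*(d^2 + 4*d + 4) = (d + 2)*(d + 4)^2*(d + 2)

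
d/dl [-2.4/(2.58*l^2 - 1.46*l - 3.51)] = (12.384*l - 3.504)/(-2.58*l^2 + 1.46*l + 3.51)^2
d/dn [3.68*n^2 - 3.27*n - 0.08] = 7.36*n - 3.27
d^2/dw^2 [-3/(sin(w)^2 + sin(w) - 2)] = 3*(4*sin(w)^3 + 7*sin(w)^2 + 10*sin(w) + 6)/((sin(w) - 1)^2*(sin(w) + 2)^3)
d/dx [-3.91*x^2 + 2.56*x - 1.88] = 2.56 - 7.82*x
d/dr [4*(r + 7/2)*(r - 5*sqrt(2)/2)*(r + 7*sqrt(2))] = 12*r^2 + 28*r + 36*sqrt(2)*r - 140 + 63*sqrt(2)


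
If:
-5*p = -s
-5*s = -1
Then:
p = 1/25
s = 1/5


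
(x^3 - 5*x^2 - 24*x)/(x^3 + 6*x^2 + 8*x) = (x^2 - 5*x - 24)/(x^2 + 6*x + 8)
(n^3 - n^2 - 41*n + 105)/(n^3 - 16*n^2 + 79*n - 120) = (n + 7)/(n - 8)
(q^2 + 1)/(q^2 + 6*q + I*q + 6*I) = (q - I)/(q + 6)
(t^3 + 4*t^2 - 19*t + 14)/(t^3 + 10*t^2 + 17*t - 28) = (t - 2)/(t + 4)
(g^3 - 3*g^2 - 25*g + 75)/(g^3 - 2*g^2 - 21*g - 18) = (-g^3 + 3*g^2 + 25*g - 75)/(-g^3 + 2*g^2 + 21*g + 18)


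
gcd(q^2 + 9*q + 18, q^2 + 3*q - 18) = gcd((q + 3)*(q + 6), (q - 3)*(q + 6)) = q + 6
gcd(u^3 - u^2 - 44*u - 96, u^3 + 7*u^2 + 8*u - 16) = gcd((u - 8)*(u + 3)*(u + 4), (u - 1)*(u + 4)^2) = u + 4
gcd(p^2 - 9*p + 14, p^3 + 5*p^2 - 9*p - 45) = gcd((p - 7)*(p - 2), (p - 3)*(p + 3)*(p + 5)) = 1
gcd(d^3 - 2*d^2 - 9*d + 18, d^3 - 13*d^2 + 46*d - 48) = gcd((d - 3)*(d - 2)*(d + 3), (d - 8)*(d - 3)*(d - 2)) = d^2 - 5*d + 6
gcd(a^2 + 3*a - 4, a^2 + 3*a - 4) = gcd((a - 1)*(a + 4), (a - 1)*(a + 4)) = a^2 + 3*a - 4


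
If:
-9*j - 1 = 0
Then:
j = -1/9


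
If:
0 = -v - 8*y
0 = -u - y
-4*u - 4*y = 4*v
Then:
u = 0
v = 0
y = 0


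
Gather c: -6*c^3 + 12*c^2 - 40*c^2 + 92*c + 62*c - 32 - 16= -6*c^3 - 28*c^2 + 154*c - 48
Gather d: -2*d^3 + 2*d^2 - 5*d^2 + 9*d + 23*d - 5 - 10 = -2*d^3 - 3*d^2 + 32*d - 15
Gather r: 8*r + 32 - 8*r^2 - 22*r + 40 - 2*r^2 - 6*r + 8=-10*r^2 - 20*r + 80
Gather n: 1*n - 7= n - 7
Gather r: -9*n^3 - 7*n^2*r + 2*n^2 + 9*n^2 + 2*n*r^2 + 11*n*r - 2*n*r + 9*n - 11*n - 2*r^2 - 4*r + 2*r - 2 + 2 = -9*n^3 + 11*n^2 - 2*n + r^2*(2*n - 2) + r*(-7*n^2 + 9*n - 2)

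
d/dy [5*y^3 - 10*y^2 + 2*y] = 15*y^2 - 20*y + 2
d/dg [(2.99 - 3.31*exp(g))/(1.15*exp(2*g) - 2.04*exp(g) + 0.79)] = (3.8065*exp(2*g) - 6.877*exp(g) + 3.4847)*exp(g)/(1.3225*exp(4*g) - 4.692*exp(3*g) + 5.9786*exp(2*g) - 3.2232*exp(g) + 0.6241)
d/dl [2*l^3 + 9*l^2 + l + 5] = 6*l^2 + 18*l + 1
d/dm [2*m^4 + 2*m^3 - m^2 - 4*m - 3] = 8*m^3 + 6*m^2 - 2*m - 4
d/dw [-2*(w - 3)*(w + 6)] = -4*w - 6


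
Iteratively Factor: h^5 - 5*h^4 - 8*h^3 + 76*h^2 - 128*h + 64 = (h - 4)*(h^4 - h^3 - 12*h^2 + 28*h - 16) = (h - 4)*(h + 4)*(h^3 - 5*h^2 + 8*h - 4) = (h - 4)*(h - 2)*(h + 4)*(h^2 - 3*h + 2) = (h - 4)*(h - 2)^2*(h + 4)*(h - 1)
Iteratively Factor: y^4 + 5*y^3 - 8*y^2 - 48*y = (y + 4)*(y^3 + y^2 - 12*y) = y*(y + 4)*(y^2 + y - 12) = y*(y - 3)*(y + 4)*(y + 4)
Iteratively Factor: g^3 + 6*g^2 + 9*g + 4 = (g + 4)*(g^2 + 2*g + 1) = (g + 1)*(g + 4)*(g + 1)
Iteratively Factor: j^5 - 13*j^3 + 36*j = (j)*(j^4 - 13*j^2 + 36) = j*(j + 2)*(j^3 - 2*j^2 - 9*j + 18) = j*(j - 2)*(j + 2)*(j^2 - 9) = j*(j - 2)*(j + 2)*(j + 3)*(j - 3)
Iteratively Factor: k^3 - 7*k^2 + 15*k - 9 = (k - 3)*(k^2 - 4*k + 3) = (k - 3)*(k - 1)*(k - 3)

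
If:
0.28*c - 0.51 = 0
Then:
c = 1.82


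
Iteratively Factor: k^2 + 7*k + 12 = (k + 4)*(k + 3)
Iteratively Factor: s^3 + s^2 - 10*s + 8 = (s - 1)*(s^2 + 2*s - 8) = (s - 1)*(s + 4)*(s - 2)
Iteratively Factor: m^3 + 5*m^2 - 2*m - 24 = (m + 4)*(m^2 + m - 6) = (m - 2)*(m + 4)*(m + 3)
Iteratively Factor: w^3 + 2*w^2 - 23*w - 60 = (w - 5)*(w^2 + 7*w + 12) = (w - 5)*(w + 4)*(w + 3)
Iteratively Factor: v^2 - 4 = (v - 2)*(v + 2)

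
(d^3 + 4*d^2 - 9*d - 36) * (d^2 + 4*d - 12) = d^5 + 8*d^4 - 5*d^3 - 120*d^2 - 36*d + 432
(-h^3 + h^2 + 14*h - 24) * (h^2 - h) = -h^5 + 2*h^4 + 13*h^3 - 38*h^2 + 24*h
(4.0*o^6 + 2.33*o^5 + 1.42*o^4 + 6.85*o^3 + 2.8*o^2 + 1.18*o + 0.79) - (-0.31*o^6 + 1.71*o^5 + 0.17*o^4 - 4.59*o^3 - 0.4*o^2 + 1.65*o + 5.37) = 4.31*o^6 + 0.62*o^5 + 1.25*o^4 + 11.44*o^3 + 3.2*o^2 - 0.47*o - 4.58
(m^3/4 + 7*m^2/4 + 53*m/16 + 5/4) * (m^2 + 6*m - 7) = m^5/4 + 13*m^4/4 + 193*m^3/16 + 71*m^2/8 - 251*m/16 - 35/4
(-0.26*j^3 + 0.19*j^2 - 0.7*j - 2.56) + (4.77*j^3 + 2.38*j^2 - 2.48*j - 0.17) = 4.51*j^3 + 2.57*j^2 - 3.18*j - 2.73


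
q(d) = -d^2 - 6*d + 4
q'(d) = -2*d - 6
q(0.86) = -1.90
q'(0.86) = -7.72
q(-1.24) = 9.90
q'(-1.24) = -3.52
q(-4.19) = 11.58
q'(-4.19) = 2.38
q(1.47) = -6.98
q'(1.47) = -8.94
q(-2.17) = 12.31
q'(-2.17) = -1.66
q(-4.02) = 11.96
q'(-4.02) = 2.04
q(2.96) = -22.52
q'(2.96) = -11.92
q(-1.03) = 9.12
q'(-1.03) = -3.94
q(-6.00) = 4.00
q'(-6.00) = 6.00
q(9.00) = -131.00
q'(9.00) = -24.00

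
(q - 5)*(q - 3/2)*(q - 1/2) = q^3 - 7*q^2 + 43*q/4 - 15/4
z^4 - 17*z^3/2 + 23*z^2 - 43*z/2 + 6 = (z - 4)*(z - 3)*(z - 1)*(z - 1/2)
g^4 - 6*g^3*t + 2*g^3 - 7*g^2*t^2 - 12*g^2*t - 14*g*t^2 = g*(g + 2)*(g - 7*t)*(g + t)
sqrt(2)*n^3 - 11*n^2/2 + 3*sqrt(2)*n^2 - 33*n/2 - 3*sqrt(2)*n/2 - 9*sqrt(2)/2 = (n + 3)*(n - 3*sqrt(2))*(sqrt(2)*n + 1/2)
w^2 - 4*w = w*(w - 4)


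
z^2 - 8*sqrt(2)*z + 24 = (z - 6*sqrt(2))*(z - 2*sqrt(2))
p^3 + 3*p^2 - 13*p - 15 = (p - 3)*(p + 1)*(p + 5)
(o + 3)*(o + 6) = o^2 + 9*o + 18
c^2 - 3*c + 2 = (c - 2)*(c - 1)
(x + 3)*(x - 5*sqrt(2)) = x^2 - 5*sqrt(2)*x + 3*x - 15*sqrt(2)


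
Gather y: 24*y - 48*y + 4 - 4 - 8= -24*y - 8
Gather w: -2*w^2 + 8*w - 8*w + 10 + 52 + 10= 72 - 2*w^2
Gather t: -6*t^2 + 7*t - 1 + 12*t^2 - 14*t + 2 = 6*t^2 - 7*t + 1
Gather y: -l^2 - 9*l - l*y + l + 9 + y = -l^2 - 8*l + y*(1 - l) + 9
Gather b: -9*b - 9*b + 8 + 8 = 16 - 18*b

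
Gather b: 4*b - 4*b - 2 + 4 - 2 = 0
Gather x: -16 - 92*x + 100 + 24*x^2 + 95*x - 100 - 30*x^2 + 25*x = -6*x^2 + 28*x - 16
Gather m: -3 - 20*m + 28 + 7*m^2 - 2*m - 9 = 7*m^2 - 22*m + 16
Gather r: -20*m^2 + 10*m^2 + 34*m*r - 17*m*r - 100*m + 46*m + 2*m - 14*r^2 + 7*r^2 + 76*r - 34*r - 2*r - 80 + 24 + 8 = -10*m^2 - 52*m - 7*r^2 + r*(17*m + 40) - 48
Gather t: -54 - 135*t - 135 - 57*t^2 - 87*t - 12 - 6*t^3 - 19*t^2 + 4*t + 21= -6*t^3 - 76*t^2 - 218*t - 180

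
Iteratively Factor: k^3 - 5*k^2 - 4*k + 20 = (k + 2)*(k^2 - 7*k + 10) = (k - 2)*(k + 2)*(k - 5)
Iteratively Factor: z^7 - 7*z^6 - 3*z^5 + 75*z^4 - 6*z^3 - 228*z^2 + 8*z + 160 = (z - 2)*(z^6 - 5*z^5 - 13*z^4 + 49*z^3 + 92*z^2 - 44*z - 80) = (z - 5)*(z - 2)*(z^5 - 13*z^3 - 16*z^2 + 12*z + 16) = (z - 5)*(z - 4)*(z - 2)*(z^4 + 4*z^3 + 3*z^2 - 4*z - 4) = (z - 5)*(z - 4)*(z - 2)*(z + 2)*(z^3 + 2*z^2 - z - 2) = (z - 5)*(z - 4)*(z - 2)*(z + 2)^2*(z^2 - 1) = (z - 5)*(z - 4)*(z - 2)*(z - 1)*(z + 2)^2*(z + 1)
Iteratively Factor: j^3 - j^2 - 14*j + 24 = (j + 4)*(j^2 - 5*j + 6) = (j - 3)*(j + 4)*(j - 2)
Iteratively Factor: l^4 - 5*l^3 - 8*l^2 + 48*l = (l - 4)*(l^3 - l^2 - 12*l) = l*(l - 4)*(l^2 - l - 12) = l*(l - 4)^2*(l + 3)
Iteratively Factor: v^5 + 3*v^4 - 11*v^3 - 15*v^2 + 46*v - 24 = (v + 3)*(v^4 - 11*v^2 + 18*v - 8) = (v + 3)*(v + 4)*(v^3 - 4*v^2 + 5*v - 2) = (v - 2)*(v + 3)*(v + 4)*(v^2 - 2*v + 1) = (v - 2)*(v - 1)*(v + 3)*(v + 4)*(v - 1)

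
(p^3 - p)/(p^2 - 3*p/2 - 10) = 2*p*(1 - p^2)/(-2*p^2 + 3*p + 20)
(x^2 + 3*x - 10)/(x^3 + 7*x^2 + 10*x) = (x - 2)/(x*(x + 2))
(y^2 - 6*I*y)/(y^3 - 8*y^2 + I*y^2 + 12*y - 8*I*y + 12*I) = y*(y - 6*I)/(y^3 + y^2*(-8 + I) + 4*y*(3 - 2*I) + 12*I)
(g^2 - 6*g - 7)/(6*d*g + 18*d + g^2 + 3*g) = (g^2 - 6*g - 7)/(6*d*g + 18*d + g^2 + 3*g)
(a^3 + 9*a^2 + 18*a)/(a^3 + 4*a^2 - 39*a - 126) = a*(a + 6)/(a^2 + a - 42)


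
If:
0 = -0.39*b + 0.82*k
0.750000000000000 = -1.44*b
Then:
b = -0.52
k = -0.25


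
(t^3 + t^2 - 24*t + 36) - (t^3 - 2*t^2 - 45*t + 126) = 3*t^2 + 21*t - 90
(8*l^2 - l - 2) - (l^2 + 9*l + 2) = 7*l^2 - 10*l - 4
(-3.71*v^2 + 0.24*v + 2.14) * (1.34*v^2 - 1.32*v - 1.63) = -4.9714*v^4 + 5.2188*v^3 + 8.5981*v^2 - 3.216*v - 3.4882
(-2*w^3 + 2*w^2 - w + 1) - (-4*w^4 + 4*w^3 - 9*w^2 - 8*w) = 4*w^4 - 6*w^3 + 11*w^2 + 7*w + 1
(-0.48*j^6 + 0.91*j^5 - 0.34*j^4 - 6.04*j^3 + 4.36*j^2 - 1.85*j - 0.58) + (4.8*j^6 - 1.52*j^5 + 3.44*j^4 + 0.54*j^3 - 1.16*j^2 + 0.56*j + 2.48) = 4.32*j^6 - 0.61*j^5 + 3.1*j^4 - 5.5*j^3 + 3.2*j^2 - 1.29*j + 1.9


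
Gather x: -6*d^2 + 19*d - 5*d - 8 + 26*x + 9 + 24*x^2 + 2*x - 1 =-6*d^2 + 14*d + 24*x^2 + 28*x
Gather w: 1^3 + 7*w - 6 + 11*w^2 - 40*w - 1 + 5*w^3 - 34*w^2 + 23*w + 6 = 5*w^3 - 23*w^2 - 10*w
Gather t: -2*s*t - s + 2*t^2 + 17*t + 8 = -s + 2*t^2 + t*(17 - 2*s) + 8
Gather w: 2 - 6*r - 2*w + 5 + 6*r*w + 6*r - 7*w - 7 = w*(6*r - 9)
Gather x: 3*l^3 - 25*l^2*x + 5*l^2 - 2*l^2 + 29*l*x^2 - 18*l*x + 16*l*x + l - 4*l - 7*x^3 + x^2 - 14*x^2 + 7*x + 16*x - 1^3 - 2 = 3*l^3 + 3*l^2 - 3*l - 7*x^3 + x^2*(29*l - 13) + x*(-25*l^2 - 2*l + 23) - 3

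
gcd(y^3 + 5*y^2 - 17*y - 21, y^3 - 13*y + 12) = y - 3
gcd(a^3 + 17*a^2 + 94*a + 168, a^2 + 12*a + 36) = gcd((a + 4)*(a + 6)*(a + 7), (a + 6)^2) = a + 6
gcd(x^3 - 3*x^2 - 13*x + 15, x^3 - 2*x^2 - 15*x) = x^2 - 2*x - 15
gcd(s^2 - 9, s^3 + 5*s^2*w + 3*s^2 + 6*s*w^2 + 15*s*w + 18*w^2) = s + 3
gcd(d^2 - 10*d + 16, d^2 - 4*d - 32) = d - 8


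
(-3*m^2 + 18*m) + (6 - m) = -3*m^2 + 17*m + 6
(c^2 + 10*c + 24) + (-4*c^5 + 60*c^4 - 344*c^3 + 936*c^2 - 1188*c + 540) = -4*c^5 + 60*c^4 - 344*c^3 + 937*c^2 - 1178*c + 564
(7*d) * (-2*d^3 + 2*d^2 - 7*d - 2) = -14*d^4 + 14*d^3 - 49*d^2 - 14*d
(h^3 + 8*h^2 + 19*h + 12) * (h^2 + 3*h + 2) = h^5 + 11*h^4 + 45*h^3 + 85*h^2 + 74*h + 24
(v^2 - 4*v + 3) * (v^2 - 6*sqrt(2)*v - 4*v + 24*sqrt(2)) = v^4 - 6*sqrt(2)*v^3 - 8*v^3 + 19*v^2 + 48*sqrt(2)*v^2 - 114*sqrt(2)*v - 12*v + 72*sqrt(2)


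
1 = 1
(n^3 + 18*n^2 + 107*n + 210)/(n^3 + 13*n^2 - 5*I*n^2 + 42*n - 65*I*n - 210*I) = (n + 5)/(n - 5*I)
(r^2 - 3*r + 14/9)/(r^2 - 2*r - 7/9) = (3*r - 2)/(3*r + 1)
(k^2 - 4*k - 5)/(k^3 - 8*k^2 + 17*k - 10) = (k + 1)/(k^2 - 3*k + 2)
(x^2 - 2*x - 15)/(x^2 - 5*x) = (x + 3)/x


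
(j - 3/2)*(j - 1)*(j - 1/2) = j^3 - 3*j^2 + 11*j/4 - 3/4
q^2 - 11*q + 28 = (q - 7)*(q - 4)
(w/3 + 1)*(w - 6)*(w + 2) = w^3/3 - w^2/3 - 8*w - 12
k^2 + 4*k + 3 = (k + 1)*(k + 3)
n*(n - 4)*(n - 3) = n^3 - 7*n^2 + 12*n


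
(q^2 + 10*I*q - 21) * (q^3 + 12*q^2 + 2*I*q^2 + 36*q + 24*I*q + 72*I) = q^5 + 12*q^4 + 12*I*q^4 - 5*q^3 + 144*I*q^3 - 492*q^2 + 390*I*q^2 - 1476*q - 504*I*q - 1512*I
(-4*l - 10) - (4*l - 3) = -8*l - 7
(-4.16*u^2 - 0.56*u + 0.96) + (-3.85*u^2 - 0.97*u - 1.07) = -8.01*u^2 - 1.53*u - 0.11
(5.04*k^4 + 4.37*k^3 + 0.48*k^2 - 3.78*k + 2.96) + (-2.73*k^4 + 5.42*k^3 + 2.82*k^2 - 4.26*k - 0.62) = 2.31*k^4 + 9.79*k^3 + 3.3*k^2 - 8.04*k + 2.34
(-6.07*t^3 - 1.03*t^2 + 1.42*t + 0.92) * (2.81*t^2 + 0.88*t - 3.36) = -17.0567*t^5 - 8.2359*t^4 + 23.479*t^3 + 7.2956*t^2 - 3.9616*t - 3.0912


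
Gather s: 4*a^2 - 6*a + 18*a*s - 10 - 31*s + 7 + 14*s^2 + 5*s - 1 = 4*a^2 - 6*a + 14*s^2 + s*(18*a - 26) - 4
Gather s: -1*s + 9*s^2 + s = 9*s^2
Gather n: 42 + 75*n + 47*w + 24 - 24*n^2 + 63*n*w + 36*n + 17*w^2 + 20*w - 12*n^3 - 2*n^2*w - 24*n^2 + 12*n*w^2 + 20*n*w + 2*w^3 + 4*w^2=-12*n^3 + n^2*(-2*w - 48) + n*(12*w^2 + 83*w + 111) + 2*w^3 + 21*w^2 + 67*w + 66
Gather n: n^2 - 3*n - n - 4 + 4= n^2 - 4*n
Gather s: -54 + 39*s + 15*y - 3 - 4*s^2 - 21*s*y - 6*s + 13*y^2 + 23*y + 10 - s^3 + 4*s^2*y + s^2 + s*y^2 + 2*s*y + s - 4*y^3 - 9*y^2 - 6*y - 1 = -s^3 + s^2*(4*y - 3) + s*(y^2 - 19*y + 34) - 4*y^3 + 4*y^2 + 32*y - 48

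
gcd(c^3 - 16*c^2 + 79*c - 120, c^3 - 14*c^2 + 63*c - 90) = c^2 - 8*c + 15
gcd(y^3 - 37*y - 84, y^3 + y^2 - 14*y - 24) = y + 3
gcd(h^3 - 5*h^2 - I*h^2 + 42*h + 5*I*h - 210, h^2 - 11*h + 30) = h - 5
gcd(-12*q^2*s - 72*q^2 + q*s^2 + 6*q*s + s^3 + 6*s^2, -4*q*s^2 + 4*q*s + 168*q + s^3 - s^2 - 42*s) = s + 6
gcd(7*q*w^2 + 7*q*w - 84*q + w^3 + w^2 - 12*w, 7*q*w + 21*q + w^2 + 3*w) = 7*q + w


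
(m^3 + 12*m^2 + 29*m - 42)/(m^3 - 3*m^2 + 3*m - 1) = (m^2 + 13*m + 42)/(m^2 - 2*m + 1)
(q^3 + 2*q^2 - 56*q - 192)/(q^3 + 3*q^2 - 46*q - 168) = (q - 8)/(q - 7)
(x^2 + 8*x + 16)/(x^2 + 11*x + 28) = (x + 4)/(x + 7)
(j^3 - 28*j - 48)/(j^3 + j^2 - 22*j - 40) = (j - 6)/(j - 5)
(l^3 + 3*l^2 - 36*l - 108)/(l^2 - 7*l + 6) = (l^2 + 9*l + 18)/(l - 1)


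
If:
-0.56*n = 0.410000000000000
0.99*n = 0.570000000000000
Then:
No Solution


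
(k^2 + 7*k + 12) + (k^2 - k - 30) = 2*k^2 + 6*k - 18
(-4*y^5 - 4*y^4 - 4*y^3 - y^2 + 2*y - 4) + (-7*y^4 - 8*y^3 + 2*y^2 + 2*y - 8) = -4*y^5 - 11*y^4 - 12*y^3 + y^2 + 4*y - 12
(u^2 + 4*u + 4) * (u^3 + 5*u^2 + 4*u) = u^5 + 9*u^4 + 28*u^3 + 36*u^2 + 16*u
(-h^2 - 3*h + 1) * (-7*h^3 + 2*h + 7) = 7*h^5 + 21*h^4 - 9*h^3 - 13*h^2 - 19*h + 7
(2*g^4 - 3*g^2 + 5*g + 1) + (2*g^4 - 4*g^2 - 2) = 4*g^4 - 7*g^2 + 5*g - 1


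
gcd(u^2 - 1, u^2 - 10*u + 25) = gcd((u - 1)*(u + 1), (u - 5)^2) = 1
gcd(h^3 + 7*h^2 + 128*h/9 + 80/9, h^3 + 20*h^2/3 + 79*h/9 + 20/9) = h + 4/3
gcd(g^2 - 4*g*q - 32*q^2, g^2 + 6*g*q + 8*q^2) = g + 4*q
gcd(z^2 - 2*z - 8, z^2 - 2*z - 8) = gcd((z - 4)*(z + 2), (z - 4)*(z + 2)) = z^2 - 2*z - 8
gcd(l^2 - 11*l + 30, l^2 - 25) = l - 5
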